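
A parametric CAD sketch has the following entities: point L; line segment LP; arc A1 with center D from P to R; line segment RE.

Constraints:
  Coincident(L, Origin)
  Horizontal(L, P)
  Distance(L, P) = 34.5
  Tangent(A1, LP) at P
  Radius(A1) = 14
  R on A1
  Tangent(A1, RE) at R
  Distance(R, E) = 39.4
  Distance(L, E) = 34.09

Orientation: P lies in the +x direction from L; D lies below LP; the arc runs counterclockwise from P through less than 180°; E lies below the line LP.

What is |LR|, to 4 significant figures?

24.52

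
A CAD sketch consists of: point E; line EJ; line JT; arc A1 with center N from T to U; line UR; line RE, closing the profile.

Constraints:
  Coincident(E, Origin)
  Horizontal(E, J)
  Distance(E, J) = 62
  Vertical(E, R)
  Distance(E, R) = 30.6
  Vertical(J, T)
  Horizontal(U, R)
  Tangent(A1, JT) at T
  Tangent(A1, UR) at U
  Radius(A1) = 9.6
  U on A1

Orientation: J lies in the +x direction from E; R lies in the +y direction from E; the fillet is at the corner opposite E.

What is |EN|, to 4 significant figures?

56.45

E is at the origin; EJ is horizontal with |EJ| = 62.0 and J on the +x side, so J = (62.00, 0.000). E and R share the same x with |ER| = 30.6 and R on the +y side, so R = (0.000, 30.60). The virtual corner opposite E is at (62.00, 30.60). The tangent condition forces NT to be normal to JT and since A1 is tangent to UR there, NU ⟂ UR, with radius 9.6, so the center N sits 9.6 in from both sides at N = (52.40, 21.00). Then |EN| = |N − E| = 56.45.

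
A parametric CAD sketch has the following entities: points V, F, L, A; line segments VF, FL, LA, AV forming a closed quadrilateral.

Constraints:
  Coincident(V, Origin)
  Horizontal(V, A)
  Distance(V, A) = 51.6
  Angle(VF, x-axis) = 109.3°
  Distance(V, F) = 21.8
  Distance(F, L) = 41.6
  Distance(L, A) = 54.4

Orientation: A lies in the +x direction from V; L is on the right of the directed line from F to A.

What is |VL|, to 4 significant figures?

20.22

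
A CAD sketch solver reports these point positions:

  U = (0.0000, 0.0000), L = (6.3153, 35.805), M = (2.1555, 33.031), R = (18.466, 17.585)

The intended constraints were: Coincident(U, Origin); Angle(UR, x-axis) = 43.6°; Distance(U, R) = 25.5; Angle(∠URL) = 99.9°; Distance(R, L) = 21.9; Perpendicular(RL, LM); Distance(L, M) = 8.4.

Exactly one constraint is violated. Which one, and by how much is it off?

Distance(L, M) = 8.4 — off by 3.40.

U = (0.00, 0.00) ✓; UR at 43.60° ✓; |UR| = 25.50 ✓; ∠URL = 99.90° ✓; |RL| = 21.90 ✓; ∠(RL, LM) = 90.00° ✓; |LM| = 5.000 ✗.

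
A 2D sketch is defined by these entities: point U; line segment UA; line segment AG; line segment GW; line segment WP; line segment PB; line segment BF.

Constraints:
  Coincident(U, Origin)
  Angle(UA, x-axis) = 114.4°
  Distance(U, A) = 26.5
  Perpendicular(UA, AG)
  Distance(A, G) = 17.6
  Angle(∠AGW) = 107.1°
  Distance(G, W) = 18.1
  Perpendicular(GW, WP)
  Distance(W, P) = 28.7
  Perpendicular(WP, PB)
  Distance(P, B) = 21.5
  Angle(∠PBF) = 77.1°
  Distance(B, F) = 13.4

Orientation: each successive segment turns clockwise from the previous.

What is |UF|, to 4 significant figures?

22.44

WP is perpendicular to PB, so PB runs at 131.5°; with |PB| = 21.5, B = (-18.67, 14.93). ∠PBF = 77.1° gives BF at 28.60° from the x-axis; with |BF| = 13.4, F = (-6.902, 21.35). Then |UF| = |F − U| = 22.44.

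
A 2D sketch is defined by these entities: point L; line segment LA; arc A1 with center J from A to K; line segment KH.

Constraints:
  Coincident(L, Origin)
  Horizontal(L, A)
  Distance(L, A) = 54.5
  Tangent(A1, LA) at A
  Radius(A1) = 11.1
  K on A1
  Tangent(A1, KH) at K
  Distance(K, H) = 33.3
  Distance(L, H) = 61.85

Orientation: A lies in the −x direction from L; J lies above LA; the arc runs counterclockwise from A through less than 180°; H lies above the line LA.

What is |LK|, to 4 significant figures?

44.78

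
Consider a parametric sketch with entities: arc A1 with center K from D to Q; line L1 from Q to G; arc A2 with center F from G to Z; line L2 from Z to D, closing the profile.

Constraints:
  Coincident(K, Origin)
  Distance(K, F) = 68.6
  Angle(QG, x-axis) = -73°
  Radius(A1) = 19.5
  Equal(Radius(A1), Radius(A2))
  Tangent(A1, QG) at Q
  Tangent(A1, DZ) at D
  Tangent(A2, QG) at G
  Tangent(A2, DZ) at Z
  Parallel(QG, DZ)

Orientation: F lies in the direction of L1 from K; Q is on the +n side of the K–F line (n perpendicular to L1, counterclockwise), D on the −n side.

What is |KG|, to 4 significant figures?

71.32

The slot axis is L1's direction at -73.0°, so u = (cos -73.0°, sin -73.0°) = (0.2924, -0.9563) and n = (−sin -73.0°, cos -73.0°) = (0.9563, 0.2924). K is at the origin and F lies 68.6 along u from K, so F = 68.6·u = (20.06, -65.60). Tangency of A1 to both parallel lines with radius 19.5 puts Q and D at K ± 19.5·n: Q = (18.65, 5.701), D = (-18.65, -5.701). Equal radii place G and Z the same way about F: G = F + 19.5·n = (38.70, -59.90), Z = F − 19.5·n = (1.409, -71.30). Then |KG| = |G − K| = 71.32.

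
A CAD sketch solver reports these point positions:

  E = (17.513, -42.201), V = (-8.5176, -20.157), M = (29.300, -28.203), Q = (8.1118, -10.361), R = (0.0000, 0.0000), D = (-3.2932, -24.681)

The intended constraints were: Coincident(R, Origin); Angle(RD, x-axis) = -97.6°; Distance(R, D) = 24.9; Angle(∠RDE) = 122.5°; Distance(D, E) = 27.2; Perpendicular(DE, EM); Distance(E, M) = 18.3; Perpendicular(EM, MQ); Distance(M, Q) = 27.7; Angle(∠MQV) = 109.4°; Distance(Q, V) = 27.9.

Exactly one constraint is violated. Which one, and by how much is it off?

Distance(Q, V) = 27.9 — off by 8.60.

R = (0.00, 0.00) ✓; RD at -97.60° ✓; |RD| = 24.90 ✓; ∠RDE = 122.5° ✓; |DE| = 27.20 ✓; ∠(DE, EM) = 90.00° ✓; |EM| = 18.30 ✓; ∠(EM, MQ) = 90.00° ✓; |MQ| = 27.70 ✓; ∠MQV = 109.4° ✓; |QV| = 19.30 ✗.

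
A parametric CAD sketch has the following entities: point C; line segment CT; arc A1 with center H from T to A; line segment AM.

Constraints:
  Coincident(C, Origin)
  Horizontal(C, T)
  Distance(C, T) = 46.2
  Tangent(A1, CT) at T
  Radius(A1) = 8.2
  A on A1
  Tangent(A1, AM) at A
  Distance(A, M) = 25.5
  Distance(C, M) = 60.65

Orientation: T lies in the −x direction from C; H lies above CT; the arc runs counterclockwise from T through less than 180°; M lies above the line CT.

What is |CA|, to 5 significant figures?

40.518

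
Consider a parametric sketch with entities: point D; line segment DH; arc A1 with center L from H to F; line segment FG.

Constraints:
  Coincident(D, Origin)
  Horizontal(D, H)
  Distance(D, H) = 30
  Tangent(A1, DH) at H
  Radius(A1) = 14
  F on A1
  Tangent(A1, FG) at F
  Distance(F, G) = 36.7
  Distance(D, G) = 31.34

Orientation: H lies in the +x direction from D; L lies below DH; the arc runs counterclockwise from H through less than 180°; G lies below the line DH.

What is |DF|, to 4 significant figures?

20.34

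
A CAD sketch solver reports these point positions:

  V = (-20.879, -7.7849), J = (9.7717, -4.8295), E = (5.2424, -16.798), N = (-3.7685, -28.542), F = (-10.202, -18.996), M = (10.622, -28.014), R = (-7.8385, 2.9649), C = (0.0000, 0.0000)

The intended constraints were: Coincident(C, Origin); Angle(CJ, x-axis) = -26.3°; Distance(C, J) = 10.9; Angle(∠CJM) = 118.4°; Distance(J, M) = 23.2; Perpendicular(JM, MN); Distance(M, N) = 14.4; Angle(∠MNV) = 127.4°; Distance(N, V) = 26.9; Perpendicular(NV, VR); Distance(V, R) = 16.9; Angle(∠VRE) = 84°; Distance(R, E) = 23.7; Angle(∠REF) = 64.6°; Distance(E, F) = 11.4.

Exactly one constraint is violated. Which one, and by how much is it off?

Distance(E, F) = 11.4 — off by 4.20.

C = (0.00, 0.00) ✓; CJ at -26.30° ✓; |CJ| = 10.90 ✓; ∠CJM = 118.4° ✓; |JM| = 23.20 ✓; ∠(JM, MN) = 90.00° ✓; |MN| = 14.40 ✓; ∠MNV = 127.4° ✓; |NV| = 26.90 ✓; ∠(NV, VR) = 90.00° ✓; |VR| = 16.90 ✓; ∠VRE = 84.00° ✓; |RE| = 23.70 ✓; ∠REF = 64.60° ✓; |EF| = 15.60 ✗.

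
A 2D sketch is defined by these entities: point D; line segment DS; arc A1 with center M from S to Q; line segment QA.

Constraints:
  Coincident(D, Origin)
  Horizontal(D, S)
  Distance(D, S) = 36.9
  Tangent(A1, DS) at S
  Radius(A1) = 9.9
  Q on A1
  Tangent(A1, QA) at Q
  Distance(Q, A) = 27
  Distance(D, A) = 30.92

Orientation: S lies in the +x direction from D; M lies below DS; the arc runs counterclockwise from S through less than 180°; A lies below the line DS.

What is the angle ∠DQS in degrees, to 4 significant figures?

141.8°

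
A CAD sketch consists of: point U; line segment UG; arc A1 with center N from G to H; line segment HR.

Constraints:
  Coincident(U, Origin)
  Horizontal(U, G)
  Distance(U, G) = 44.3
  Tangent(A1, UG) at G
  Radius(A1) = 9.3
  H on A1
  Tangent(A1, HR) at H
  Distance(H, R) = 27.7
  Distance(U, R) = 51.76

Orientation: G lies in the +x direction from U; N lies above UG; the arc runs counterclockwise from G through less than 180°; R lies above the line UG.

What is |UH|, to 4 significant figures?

53.93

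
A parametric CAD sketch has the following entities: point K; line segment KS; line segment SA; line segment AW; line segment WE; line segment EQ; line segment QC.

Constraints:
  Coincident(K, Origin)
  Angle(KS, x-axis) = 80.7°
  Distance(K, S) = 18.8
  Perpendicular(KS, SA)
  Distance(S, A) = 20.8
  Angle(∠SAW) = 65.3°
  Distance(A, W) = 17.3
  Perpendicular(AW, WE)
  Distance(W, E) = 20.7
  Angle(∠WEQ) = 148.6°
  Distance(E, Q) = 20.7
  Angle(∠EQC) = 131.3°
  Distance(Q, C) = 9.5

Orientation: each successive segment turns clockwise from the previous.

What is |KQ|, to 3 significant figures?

33.4

AW ⟂ WE, so WE runs at 146°; with |WE| = 20.7, E = (-3.27, 12.4). ∠WEQ = 148.6° gives EQ at 115° from the x-axis; with |EQ| = 20.7, Q = (-11.9, 31.2). Then |KQ| = |Q − K| = 33.4.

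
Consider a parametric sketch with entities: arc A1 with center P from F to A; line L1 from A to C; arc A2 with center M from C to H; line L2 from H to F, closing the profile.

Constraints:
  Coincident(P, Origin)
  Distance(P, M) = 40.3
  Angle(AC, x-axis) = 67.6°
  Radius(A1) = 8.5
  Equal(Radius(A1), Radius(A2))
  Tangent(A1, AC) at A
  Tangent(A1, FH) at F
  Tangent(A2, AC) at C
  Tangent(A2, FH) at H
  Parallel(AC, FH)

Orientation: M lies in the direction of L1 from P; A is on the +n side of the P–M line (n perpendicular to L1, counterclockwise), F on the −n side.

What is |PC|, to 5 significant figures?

41.187

Tangency of A1 to both parallel lines with radius 8.5 puts A and F at P ± 8.5·n: A = (-7.8586, 3.2391), F = (7.8586, -3.2391). Equal radii place C and H the same way about M: C = M + 8.5·n = (7.4985, 40.498), H = M − 8.5·n = (23.216, 34.020). Then |PC| = |C − P| = 41.187.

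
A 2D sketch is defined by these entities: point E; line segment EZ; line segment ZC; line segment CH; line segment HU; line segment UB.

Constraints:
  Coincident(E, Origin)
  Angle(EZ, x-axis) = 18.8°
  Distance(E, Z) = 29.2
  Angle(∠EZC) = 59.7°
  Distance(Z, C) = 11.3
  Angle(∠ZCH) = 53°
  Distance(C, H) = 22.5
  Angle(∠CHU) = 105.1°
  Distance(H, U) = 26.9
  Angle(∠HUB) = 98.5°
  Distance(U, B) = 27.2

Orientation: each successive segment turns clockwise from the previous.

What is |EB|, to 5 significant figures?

56.410

E is at the origin; EZ runs at 18.8° with length 29.2, so Z = (27.642, 9.4102). ∠EZC = 59.7° gives ZC at -101.50° from the x-axis; with |ZC| = 11.3, C = (25.389, -1.6630). ∠ZCH = 53.0° gives CH at 131.50° from the x-axis; with |CH| = 22.5, H = (10.480, 15.189). ∠CHU = 105.1° gives HU at 56.600° from the x-axis; with |HU| = 26.9, U = (25.288, 37.646). ∠HUB = 98.5° gives UB at -24.900° from the x-axis; with |UB| = 27.2, B = (49.960, 26.194). Then |EB| = |B − E| = 56.410.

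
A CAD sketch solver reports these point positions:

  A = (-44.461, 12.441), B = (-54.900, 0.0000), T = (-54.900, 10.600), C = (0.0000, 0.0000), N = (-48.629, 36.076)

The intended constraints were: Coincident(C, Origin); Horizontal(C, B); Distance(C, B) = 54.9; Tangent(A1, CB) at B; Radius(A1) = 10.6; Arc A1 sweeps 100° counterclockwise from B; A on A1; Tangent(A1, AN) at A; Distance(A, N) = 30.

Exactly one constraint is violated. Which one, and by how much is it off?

Distance(A, N) = 30 — off by 6.00.

C = (0.00, 0.00) ✓; C.y = 0.00, B.y = 0.00 ✓; |CB| = 54.90 ✓; ∠(TB, BC) = 90.00° ✓; |TB| = 10.60 ✓; bearing(T→A) − bearing(T→B) = 100.0° ✓; |TA| = 10.60 ✓; ∠(TA, AN) = 90.00° ✓; |AN| = 24.00 ✗.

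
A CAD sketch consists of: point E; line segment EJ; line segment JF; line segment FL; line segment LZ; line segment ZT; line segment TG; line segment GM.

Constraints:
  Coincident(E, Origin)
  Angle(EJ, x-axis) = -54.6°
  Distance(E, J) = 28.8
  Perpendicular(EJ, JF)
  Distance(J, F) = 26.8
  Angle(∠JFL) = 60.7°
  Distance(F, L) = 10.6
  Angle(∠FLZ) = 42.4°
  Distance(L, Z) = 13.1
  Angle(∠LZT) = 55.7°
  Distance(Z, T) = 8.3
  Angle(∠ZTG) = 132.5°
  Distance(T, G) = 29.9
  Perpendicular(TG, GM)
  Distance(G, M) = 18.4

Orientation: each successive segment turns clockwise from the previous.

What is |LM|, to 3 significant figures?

24.8

E is at the origin; EJ runs at -54.6° with length 28.8, so J = (16.7, -23.5). EJ is perpendicular to JF, so JF runs at -145°; with |JF| = 26.8, F = (-5.16, -39.0). ∠JFL = 60.7° gives FL at 96.1° from the x-axis; with |FL| = 10.6, L = (-6.29, -28.5). ∠FLZ = 42.4° gives LZ at -41.5° from the x-axis; with |LZ| = 13.1, Z = (3.52, -37.1). ∠LZT = 55.7° gives ZT at -166° from the x-axis; with |ZT| = 8.3, T = (-4.52, -39.2). ∠ZTG = 132.5° gives TG at 147° from the x-axis; with |TG| = 29.9, G = (-29.5, -22.8). TG is perpendicular to GM, so GM runs at 56.7°; with |GM| = 18.4, M = (-19.4, -7.38). Then |LM| = |M − L| = 24.8.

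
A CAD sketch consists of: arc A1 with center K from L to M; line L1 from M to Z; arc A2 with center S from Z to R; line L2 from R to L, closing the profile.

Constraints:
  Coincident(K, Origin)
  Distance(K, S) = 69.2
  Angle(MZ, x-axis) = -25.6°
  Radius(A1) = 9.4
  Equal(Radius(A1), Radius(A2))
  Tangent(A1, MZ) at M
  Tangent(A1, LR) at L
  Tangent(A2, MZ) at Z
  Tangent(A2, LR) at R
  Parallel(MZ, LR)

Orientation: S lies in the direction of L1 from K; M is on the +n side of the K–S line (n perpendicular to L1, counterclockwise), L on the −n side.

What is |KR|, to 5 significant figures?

69.836

The slot axis is L1's direction at -25.6°, so u = (cos -25.6°, sin -25.6°) = (0.90183, -0.43209) and n = (−sin -25.6°, cos -25.6°) = (0.43209, 0.90183). K is at the origin and S lies 69.2 along u from K, so S = 69.2·u = (62.407, -29.900). Tangency of A1 to both parallel lines with radius 9.4 puts M and L at K ± 9.4·n: M = (4.0616, 8.4772), L = (-4.0616, -8.4772). Equal radii place Z and R the same way about S: Z = S + 9.4·n = (66.468, -21.423), R = S − 9.4·n = (58.345, -38.378). Then |KR| = |R − K| = 69.836.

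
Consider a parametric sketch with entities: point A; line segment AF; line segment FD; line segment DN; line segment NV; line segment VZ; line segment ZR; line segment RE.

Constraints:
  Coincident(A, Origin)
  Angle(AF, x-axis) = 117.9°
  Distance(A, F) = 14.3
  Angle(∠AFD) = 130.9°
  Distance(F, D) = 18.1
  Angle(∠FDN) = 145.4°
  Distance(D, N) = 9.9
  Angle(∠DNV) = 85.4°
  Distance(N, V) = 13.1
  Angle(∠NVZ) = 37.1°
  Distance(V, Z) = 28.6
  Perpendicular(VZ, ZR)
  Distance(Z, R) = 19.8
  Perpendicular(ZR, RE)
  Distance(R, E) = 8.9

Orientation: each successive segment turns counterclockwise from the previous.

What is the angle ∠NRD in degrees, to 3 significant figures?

24.4°

A is at the origin; AF runs at 117.9° with length 14.3, so F = (-6.69, 12.6). ∠AFD = 130.9° gives FD at 167° from the x-axis; with |FD| = 18.1, D = (-24.3, 16.7). ∠FDN = 145.4° gives DN at -158° from the x-axis; with |DN| = 9.9, N = (-33.5, 13.1). ∠DNV = 85.4° gives NV at -63.8° from the x-axis; with |NV| = 13.1, V = (-27.7, 1.31). ∠NVZ = 37.1° gives VZ at 79.1° from the x-axis; with |VZ| = 28.6, Z = (-22.3, 29.4). VZ ⟂ ZR, so ZR runs at 169°; with |ZR| = 19.8, R = (-41.8, 33.1). Then cos ∠NRD = RN·RD / (|RN||RD|), giving 24.4°.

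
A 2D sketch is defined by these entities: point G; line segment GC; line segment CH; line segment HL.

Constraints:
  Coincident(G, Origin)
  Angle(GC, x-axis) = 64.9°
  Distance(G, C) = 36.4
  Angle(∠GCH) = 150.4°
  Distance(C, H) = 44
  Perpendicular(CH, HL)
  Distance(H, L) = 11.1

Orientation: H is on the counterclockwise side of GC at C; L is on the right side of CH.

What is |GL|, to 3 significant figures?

81.0

G is at the origin; GC runs at 64.9° with length 36.4, so C = 36.4·(cos 64.9°, sin 64.9°) = (15.4, 33.0). ∠GCH = 150.4°, so CH runs at 64.9° + (180° − 150.4°) = 94.5° from the x-axis; with |CH| = 44.0, H = C + 44.0·(cos 94.5°, sin 94.5°) = (12.0, 76.8). CH ⟂ HL; with |HL| = 11.1 on the right of CH, L = H + 11.1·(0.997, 0.0785) = (23.1, 77.7). Then |GL| = |L − G| = 81.0.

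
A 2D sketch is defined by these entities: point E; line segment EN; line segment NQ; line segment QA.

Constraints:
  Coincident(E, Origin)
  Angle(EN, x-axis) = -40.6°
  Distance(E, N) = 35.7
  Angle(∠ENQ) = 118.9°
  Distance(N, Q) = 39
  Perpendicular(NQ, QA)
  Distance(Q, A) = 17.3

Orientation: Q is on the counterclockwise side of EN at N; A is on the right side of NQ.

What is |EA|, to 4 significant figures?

74.31

E is at the origin; EN runs at -40.6° with length 35.7, so N = 35.7·(cos -40.6°, sin -40.6°) = (27.11, -23.23). ∠ENQ = 118.9°, so NQ runs at -40.6° + (180° − 118.9°) = 20.50° from the x-axis; with |NQ| = 39.0, Q = N + 39.0·(cos 20.50°, sin 20.50°) = (63.64, -9.575). NQ is perpendicular to QA; with |QA| = 17.3 on the right of NQ, A = Q + 17.3·(0.3502, -0.9367) = (69.69, -25.78). Then |EA| = |A − E| = 74.31.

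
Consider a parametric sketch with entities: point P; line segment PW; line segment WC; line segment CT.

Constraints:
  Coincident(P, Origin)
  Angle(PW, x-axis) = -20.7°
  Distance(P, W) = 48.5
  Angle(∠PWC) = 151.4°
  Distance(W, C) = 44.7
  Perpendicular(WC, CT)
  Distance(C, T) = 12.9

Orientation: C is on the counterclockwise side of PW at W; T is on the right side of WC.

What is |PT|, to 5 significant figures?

94.459

∠PWC = 151.4°, so WC runs at -20.7° + (180° − 151.4°) = 7.9000° from the x-axis; with |WC| = 44.7, C = W + 44.7·(cos 7.9000°, sin 7.9000°) = (89.645, -11.000). WC ⟂ CT; with |CT| = 12.9 on the right of WC, T = C + 12.9·(0.13744, -0.99051) = (91.418, -23.777). Then |PT| = |T − P| = 94.459.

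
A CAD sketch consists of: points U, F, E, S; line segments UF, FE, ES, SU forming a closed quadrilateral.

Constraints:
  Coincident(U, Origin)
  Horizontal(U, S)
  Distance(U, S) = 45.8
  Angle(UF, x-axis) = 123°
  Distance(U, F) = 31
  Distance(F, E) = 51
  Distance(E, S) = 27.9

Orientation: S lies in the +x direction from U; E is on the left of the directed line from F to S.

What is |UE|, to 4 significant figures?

42.49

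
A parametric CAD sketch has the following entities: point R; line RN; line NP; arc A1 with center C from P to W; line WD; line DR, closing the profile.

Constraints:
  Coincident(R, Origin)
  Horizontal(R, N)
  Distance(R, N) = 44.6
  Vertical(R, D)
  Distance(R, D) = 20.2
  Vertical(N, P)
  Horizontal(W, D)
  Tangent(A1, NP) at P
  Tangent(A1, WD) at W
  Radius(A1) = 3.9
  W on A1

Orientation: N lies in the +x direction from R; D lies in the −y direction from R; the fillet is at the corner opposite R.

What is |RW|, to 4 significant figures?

45.44

The virtual corner opposite R is at (44.60, -20.20). A1 meets NP tangentially, so CP is at right angles to NP and the tangent condition forces CW to be normal to WD, with radius 3.9, so the center C sits 3.9 in from both sides at C = (40.70, -16.30). That places the tangent points at P = (44.60, -16.30) on NP and W = (40.70, -20.20) on WD. Then |RW| = |W − R| = 45.44.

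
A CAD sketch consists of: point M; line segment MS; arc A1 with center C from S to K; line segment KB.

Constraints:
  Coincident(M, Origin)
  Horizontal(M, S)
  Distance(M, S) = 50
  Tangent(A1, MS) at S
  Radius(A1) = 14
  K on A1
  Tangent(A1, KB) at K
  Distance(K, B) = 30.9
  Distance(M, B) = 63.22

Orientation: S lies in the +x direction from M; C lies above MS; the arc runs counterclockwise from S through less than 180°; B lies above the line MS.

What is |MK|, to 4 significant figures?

65.12

Checks: |CK| = 14.00 ✓; ∠(CK, KB) = 90.00° ✓; |KB| = 30.90 ✓; |MB| = 63.22 ✓.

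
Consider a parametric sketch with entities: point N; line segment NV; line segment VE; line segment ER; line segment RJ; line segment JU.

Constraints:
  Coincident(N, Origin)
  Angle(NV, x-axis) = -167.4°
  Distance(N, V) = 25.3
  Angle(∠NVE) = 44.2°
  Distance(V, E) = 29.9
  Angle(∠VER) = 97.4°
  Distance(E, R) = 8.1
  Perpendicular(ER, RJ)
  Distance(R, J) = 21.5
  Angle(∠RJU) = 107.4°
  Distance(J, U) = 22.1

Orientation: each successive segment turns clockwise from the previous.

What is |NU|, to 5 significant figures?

32.247

N is at the origin; NV runs at -167.4° with length 25.3, so V = (-24.691, -5.5190). ∠NVE = 44.2° gives VE at 56.800° from the x-axis; with |VE| = 29.9, E = (-8.3186, 19.500). ∠VER = 97.4° gives ER at -25.800° from the x-axis; with |ER| = 8.1, R = (-1.0260, 15.975). ER is perpendicular to RJ, so RJ runs at -115.80°; with |RJ| = 21.5, J = (-10.383, -3.3820). ∠RJU = 107.4° gives JU at 171.60° from the x-axis; with |JU| = 22.1, U = (-32.246, -0.15356). Then |NU| = |U − N| = 32.247.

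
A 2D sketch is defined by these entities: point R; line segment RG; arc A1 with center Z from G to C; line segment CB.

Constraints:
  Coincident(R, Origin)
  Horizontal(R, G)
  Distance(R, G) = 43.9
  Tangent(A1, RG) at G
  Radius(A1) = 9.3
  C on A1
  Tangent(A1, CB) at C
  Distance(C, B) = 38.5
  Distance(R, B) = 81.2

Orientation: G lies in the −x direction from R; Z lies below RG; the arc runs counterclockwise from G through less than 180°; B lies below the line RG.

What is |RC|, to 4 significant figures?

51.94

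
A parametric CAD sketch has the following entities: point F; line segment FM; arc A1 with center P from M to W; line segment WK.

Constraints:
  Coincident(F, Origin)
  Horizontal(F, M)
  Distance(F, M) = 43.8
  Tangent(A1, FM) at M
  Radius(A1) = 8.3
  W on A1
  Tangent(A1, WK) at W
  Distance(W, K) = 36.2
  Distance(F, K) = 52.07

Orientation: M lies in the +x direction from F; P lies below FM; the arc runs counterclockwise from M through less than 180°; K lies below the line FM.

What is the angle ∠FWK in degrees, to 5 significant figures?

91.841°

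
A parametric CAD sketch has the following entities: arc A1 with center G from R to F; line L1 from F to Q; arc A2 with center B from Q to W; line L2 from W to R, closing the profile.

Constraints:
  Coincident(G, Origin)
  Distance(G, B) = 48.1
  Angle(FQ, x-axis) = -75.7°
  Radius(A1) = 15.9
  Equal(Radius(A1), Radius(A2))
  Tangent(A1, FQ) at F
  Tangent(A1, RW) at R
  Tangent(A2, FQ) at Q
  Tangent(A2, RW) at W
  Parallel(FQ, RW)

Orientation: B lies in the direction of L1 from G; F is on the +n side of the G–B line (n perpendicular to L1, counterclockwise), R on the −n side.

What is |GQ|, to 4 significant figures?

50.66

The slot axis is L1's direction at -75.7°, so u = (cos -75.7°, sin -75.7°) = (0.2470, -0.9690) and n = (−sin -75.7°, cos -75.7°) = (0.9690, 0.2470). G is at the origin and B lies 48.1 along u from G, so B = 48.1·u = (11.88, -46.61). Tangency of A1 to both parallel lines with radius 15.9 puts F and R at G ± 15.9·n: F = (15.41, 3.927), R = (-15.41, -3.927). Equal radii place Q and W the same way about B: Q = B + 15.9·n = (27.29, -42.68), W = B − 15.9·n = (-3.527, -50.54). Then |GQ| = |Q − G| = 50.66.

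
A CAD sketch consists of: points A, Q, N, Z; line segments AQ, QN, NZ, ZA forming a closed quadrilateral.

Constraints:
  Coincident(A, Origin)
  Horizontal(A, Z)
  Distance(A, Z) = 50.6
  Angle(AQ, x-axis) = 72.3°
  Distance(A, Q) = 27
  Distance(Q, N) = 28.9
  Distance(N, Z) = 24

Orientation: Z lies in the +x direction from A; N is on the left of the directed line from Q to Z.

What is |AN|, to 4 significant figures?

41.22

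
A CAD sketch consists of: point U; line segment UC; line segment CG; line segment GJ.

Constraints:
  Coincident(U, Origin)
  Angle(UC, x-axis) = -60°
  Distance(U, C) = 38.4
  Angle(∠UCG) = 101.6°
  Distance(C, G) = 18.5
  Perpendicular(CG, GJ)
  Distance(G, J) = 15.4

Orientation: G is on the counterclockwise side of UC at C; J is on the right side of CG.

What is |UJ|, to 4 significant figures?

59.15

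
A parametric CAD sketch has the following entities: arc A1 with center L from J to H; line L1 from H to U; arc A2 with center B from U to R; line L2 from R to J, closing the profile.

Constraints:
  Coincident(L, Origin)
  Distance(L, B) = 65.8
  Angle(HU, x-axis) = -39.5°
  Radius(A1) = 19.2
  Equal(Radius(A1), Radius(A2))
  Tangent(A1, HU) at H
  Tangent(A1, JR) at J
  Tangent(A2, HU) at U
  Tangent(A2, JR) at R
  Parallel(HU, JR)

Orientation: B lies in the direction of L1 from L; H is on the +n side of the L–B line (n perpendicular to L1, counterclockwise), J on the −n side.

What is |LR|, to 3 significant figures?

68.5

The slot axis is L1's direction at -39.5°, so u = (cos -39.5°, sin -39.5°) = (0.772, -0.636) and n = (−sin -39.5°, cos -39.5°) = (0.636, 0.772). L is at the origin and B lies 65.8 along u from L, so B = 65.8·u = (50.8, -41.9). Tangency of A1 to both parallel lines with radius 19.2 puts H and J at L ± 19.2·n: H = (12.2, 14.8), J = (-12.2, -14.8). Equal radii place U and R the same way about B: U = B + 19.2·n = (63.0, -27.0), R = B − 19.2·n = (38.6, -56.7). Then |LR| = |R − L| = 68.5.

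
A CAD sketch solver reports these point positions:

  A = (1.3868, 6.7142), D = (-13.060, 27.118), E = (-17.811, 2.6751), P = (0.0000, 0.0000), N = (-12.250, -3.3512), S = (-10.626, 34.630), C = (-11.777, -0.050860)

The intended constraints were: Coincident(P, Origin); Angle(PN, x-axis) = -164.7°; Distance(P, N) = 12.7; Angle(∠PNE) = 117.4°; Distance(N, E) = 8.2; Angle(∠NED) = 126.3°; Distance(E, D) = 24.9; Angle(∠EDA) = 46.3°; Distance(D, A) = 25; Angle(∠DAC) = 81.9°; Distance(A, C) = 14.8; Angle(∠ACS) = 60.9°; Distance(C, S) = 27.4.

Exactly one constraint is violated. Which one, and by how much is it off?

Distance(C, S) = 27.4 — off by 7.30.

P = (0.00, 0.00) ✓; PN at -164.7° ✓; |PN| = 12.70 ✓; ∠PNE = 117.4° ✓; |NE| = 8.200 ✓; ∠NED = 126.3° ✓; |ED| = 24.90 ✓; ∠EDA = 46.30° ✓; |DA| = 25.00 ✓; ∠DAC = 81.90° ✓; |AC| = 14.80 ✓; ∠ACS = 60.90° ✓; |CS| = 34.70 ✗.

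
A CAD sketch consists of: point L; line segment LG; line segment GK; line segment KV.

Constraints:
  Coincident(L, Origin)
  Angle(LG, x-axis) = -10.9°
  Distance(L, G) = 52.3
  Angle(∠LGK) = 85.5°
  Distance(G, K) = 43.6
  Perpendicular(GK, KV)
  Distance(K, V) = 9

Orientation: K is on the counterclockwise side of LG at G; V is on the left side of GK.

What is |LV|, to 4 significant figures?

58.49

L is at the origin; LG runs at -10.9° with length 52.3, so G = 52.3·(cos -10.9°, sin -10.9°) = (51.36, -9.890). ∠LGK = 85.5°, so GK runs at -10.9° + (180° − 85.5°) = 83.60° from the x-axis; with |GK| = 43.6, K = G + 43.6·(cos 83.60°, sin 83.60°) = (56.22, 33.44). The perpendicularity gives KV at right angles to GK; with |KV| = 9.0 on the left of GK, V = K + 9.0·(-0.9938, 0.1115) = (47.27, 34.44). Then |LV| = |V − L| = 58.49.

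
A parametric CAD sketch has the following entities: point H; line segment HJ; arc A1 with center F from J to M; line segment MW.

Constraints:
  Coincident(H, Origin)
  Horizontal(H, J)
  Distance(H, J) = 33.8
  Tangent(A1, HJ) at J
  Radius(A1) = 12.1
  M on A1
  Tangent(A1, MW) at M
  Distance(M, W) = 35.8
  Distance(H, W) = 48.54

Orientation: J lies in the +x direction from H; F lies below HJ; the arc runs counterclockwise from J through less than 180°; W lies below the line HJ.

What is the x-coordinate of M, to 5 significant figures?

21.838

Checks: |FM| = 12.10 ✓; ∠(FM, MW) = 90.00° ✓; |MW| = 35.80 ✓; |HW| = 48.54 ✓.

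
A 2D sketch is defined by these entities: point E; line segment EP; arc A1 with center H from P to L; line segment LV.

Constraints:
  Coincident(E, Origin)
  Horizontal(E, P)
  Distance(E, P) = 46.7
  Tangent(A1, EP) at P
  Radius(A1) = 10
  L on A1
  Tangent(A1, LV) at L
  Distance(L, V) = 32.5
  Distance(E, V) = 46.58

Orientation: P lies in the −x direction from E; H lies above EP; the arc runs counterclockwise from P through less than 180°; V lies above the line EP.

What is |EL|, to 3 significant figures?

37.8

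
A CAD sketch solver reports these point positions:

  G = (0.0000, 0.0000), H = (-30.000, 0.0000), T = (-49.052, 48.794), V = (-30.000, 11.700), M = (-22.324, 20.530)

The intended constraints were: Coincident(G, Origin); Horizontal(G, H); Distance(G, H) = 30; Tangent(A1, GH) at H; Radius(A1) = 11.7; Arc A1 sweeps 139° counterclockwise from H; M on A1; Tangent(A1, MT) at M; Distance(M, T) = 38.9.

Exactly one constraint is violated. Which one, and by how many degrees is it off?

Tangent(A1, MT) at M — off by 5.60°.

G = (0.00, 0.00) ✓; G.y = 0.00, H.y = 0.00 ✓; |GH| = 30.00 ✓; ∠(VH, HG) = 90.00° ✓; |VH| = 11.70 ✓; bearing(V→M) − bearing(V→H) = 139.0° ✓; |VM| = 11.70 ✓; ∠(VM, MT) = 95.60° ✗; |MT| = 38.90 ✓.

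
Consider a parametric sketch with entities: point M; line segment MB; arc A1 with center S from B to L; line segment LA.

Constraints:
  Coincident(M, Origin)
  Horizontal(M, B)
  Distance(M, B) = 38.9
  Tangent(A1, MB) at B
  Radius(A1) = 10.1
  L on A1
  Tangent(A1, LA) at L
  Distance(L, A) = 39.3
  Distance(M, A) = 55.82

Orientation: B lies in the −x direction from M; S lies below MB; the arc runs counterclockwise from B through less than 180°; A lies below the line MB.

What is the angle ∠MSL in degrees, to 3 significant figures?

163°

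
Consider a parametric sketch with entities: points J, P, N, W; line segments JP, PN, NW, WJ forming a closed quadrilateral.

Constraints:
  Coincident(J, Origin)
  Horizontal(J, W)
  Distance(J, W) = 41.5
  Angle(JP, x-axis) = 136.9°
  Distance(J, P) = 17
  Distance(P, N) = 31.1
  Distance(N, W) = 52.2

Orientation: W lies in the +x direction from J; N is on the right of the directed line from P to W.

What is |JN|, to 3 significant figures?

20.3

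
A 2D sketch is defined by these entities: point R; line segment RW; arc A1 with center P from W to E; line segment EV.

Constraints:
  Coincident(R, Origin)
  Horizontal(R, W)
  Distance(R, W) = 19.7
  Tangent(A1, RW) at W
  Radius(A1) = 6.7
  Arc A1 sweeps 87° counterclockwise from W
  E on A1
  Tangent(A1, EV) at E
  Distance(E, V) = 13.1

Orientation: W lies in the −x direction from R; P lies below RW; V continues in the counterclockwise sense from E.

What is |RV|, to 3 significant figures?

33.3

R is at the origin; RW is horizontal with |RW| = 19.7 and W on the −x side, so W = (-19.7, 0.00). A1 meets RW tangentially, so PW is at right angles to RW, so P = W + (0, -6.7) = (-19.7, -6.70). On A1, W sits at bearing 90° from P; an 87° counterclockwise sweep puts E at bearing 177°, so E = P + 6.7·(cos 177°, sin 177°) = (-26.4, -6.35). The tangent condition forces PE to be normal to EV, so EV runs along (−sin 177°, cos 177°); with |EV| = 13.1, V = (-27.1, -19.4). Then |RV| = |V − R| = 33.3.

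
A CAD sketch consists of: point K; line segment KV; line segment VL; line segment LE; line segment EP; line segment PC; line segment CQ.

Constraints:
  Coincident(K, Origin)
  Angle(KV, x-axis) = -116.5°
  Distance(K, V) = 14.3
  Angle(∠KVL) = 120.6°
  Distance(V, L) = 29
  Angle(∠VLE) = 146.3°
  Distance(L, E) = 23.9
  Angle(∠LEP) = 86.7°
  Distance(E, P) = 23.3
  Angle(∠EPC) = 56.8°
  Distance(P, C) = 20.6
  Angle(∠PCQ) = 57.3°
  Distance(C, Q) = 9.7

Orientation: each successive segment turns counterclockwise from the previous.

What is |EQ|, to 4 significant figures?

11.63

∠EPC = 56.8° gives PC at -166.9° from the x-axis; with |PC| = 20.6, C = (19.25, -29.43). ∠PCQ = 57.3° gives CQ at -44.20° from the x-axis; with |CQ| = 9.7, Q = (26.20, -36.19). Then |EQ| = |Q − E| = 11.63.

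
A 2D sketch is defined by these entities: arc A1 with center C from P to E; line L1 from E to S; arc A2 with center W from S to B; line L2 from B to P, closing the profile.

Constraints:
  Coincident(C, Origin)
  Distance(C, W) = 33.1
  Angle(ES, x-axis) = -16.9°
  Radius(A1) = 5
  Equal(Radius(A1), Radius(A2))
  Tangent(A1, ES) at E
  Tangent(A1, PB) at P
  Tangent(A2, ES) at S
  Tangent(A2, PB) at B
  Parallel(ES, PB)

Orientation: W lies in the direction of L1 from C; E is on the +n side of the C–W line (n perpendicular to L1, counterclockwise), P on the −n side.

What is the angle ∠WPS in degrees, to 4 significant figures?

8.220°

Tangency of A1 to both parallel lines with radius 5.0 puts E and P at C ± 5.0·n: E = (1.454, 4.784), P = (-1.454, -4.784). Equal radii place S and B the same way about W: S = W + 5.0·n = (33.12, -4.838), B = W − 5.0·n = (30.22, -14.41). Then cos ∠WPS = PW·PS / (|PW||PS|), giving 8.220°.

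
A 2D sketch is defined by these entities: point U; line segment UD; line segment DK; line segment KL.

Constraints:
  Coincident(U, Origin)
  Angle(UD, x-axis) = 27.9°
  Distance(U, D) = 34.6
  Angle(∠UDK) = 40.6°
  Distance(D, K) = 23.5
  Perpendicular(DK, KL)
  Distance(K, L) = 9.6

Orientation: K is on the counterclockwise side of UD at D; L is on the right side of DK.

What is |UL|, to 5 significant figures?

32.236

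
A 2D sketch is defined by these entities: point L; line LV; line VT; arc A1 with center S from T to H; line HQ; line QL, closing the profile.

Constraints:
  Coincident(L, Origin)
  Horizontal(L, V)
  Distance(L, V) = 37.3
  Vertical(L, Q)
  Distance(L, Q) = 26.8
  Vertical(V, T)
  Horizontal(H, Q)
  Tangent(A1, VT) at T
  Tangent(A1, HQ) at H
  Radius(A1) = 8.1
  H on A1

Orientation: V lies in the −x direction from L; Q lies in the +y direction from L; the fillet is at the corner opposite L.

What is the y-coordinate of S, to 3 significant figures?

18.7

LQ is vertical with |LQ| = 26.8 and Q on the +y side, so Q = (0.00, 26.8). The virtual corner opposite L is at (-37.3, 26.8). A1 meets VT tangentially, so ST is at right angles to VT and since A1 is tangent to HQ there, SH ⟂ HQ, with radius 8.1, so the center S sits 8.1 in from both sides at S = (-29.2, 18.7). So S.y = 18.7.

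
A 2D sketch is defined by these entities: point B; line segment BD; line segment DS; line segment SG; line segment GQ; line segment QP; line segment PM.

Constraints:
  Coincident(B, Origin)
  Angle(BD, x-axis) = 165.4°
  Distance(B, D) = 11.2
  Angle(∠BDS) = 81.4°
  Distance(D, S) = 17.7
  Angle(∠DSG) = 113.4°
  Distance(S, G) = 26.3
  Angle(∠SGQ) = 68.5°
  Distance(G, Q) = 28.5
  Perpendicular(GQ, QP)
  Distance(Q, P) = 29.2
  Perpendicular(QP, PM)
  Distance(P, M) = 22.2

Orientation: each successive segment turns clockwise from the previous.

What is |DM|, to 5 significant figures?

21.434

B is at the origin; BD runs at 165.4° with length 11.2, so D = (-10.838, 2.8232). ∠BDS = 81.4° gives DS at 66.800° from the x-axis; with |DS| = 17.7, S = (-3.8656, 19.092). ∠DSG = 113.4° gives SG at 0.20000° from the x-axis; with |SG| = 26.3, G = (22.434, 19.184). ∠SGQ = 68.5° gives GQ at -111.30° from the x-axis; with |GQ| = 28.5, Q = (12.082, -7.3695). GQ is perpendicular to QP, so QP runs at 158.70°; with |QP| = 29.2, P = (-15.124, 3.2374). QP is perpendicular to PM, so PM runs at 68.700°; with |PM| = 22.2, M = (-7.0596, 23.921). Then |DM| = |M − D| = 21.434.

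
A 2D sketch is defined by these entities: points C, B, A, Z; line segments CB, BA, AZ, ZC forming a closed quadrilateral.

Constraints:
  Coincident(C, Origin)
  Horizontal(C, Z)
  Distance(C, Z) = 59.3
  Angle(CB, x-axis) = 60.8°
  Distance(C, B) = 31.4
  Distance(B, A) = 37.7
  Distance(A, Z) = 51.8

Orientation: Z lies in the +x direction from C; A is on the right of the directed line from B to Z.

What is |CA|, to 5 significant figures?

12.799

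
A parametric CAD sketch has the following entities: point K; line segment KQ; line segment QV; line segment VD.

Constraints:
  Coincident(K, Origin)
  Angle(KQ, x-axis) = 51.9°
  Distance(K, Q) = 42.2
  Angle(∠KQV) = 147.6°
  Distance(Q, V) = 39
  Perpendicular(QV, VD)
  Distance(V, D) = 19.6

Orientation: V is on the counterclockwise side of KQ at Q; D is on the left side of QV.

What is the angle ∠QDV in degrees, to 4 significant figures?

63.32°

∠KQV = 147.6°, so QV runs at 51.9° + (180° − 147.6°) = 84.30° from the x-axis; with |QV| = 39.0, V = Q + 39.0·(cos 84.30°, sin 84.30°) = (29.91, 72.02). QV is perpendicular to VD; with |VD| = 19.6 on the left of QV, D = V + 19.6·(-0.9951, 0.09932) = (10.41, 73.96). Then cos ∠QDV = DQ·DV / (|DQ||DV|), giving 63.32°.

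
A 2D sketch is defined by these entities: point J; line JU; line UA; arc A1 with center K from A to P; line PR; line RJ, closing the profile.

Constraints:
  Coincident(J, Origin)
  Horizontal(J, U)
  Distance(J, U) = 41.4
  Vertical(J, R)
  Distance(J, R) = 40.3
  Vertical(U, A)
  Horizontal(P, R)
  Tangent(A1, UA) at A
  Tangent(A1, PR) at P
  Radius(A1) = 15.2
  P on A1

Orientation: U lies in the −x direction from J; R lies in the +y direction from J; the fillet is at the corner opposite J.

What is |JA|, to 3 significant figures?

48.4

J is at the origin; JU is horizontal with |JU| = 41.4 and U on the −x side, so U = (-41.4, 0.00). J and R share the same x with |JR| = 40.3 and R on the +y side, so R = (0.00, 40.3). The virtual corner opposite J is at (-41.4, 40.3). Tangency of A1 to UA means the radius KA is perpendicular to UA and the tangent condition forces KP to be normal to PR, with radius 15.2, so the center K sits 15.2 in from both sides at K = (-26.2, 25.1). That places the tangent points at A = (-41.4, 25.1) on UA and P = (-26.2, 40.3) on PR. Then |JA| = |A − J| = 48.4.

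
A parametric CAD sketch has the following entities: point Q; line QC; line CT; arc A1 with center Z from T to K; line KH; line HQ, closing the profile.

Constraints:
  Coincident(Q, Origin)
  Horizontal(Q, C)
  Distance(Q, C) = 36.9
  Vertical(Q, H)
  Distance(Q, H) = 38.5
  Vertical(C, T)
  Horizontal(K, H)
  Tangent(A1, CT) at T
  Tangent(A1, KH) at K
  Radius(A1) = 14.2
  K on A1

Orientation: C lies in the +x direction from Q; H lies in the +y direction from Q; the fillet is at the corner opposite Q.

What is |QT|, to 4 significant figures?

44.18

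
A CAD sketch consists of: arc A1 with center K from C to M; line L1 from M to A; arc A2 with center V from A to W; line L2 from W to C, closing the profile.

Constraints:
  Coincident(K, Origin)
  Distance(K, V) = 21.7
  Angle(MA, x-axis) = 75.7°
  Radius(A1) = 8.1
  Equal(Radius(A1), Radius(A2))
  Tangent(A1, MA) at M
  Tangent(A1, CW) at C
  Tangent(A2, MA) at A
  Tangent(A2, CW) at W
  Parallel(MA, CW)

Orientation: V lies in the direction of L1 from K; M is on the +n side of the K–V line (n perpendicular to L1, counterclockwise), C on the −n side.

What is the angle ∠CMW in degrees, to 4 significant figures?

53.26°

The slot axis is L1's direction at 75.7°, so u = (cos 75.7°, sin 75.7°) = (0.2470, 0.9690) and n = (−sin 75.7°, cos 75.7°) = (-0.9690, 0.2470). K is at the origin and V lies 21.7 along u from K, so V = 21.7·u = (5.360, 21.03). Tangency of A1 to both parallel lines with radius 8.1 puts M and C at K ± 8.1·n: M = (-7.849, 2.001), C = (7.849, -2.001). Equal radii place A and W the same way about V: A = V + 8.1·n = (-2.489, 23.03), W = V − 8.1·n = (13.21, 19.03). Then cos ∠CMW = MC·MW / (|MC||MW|), giving 53.26°.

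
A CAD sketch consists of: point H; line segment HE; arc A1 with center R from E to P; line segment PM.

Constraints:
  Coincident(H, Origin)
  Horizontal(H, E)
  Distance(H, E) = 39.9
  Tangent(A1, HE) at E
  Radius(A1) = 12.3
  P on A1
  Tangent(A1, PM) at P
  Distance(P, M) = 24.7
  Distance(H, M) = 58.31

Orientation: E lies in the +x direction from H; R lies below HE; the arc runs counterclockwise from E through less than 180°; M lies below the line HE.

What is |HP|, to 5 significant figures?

35.005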